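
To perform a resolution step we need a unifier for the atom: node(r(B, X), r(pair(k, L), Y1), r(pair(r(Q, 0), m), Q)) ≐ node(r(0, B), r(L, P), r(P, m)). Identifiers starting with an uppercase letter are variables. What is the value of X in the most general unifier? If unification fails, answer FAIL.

FAIL

Decompose node/3: r(B, X) ≐ r(0, B),  r(pair(k, L), Y1) ≐ r(L, P),  r(pair(r(Q, 0), m), Q) ≐ r(P, m).
Decompose r/2: B ≐ 0,  X ≐ B.
Bind B := 0; substituting into the one remaining equation that mentions B gives: X ≐ 0.
Bind X := 0; no other remaining equation mentions X.
Decompose r/2: pair(k, L) ≐ L,  Y1 ≐ P.
Occurs check fails: L occurs in pair(k, L); the equation L ≐ pair(k, L) has no finite solution.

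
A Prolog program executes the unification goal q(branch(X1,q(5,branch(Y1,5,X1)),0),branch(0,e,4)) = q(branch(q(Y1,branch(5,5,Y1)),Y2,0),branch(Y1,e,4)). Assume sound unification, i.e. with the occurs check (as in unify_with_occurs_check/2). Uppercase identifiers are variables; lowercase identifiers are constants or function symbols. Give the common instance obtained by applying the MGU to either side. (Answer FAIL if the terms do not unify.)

q(branch(q(0,branch(5,5,0)),q(5,branch(0,5,q(0,branch(5,5,0)))),0),branch(0,e,4))

Decompose q/2: branch(X1,q(5,branch(Y1,5,X1)),0) = branch(q(Y1,branch(5,5,Y1)),Y2,0),  branch(0,e,4) = branch(Y1,e,4).
Decompose branch/3: X1 = q(Y1,branch(5,5,Y1)),  q(5,branch(Y1,5,X1)) = Y2,  0 = 0.
Bind X1 := q(Y1,branch(5,5,Y1)); substituting into the one remaining equation that mentions X1 gives: q(5,branch(Y1,5,q(Y1,branch(5,5,Y1)))) = Y2.
Bind Y2 := q(5,branch(Y1,5,q(Y1,branch(5,5,Y1)))); no other remaining equation mentions Y2.
Delete trivial equation 0 = 0.
Decompose branch/3: 0 = Y1,  e = e,  4 = 4.
Bind Y1 := 0; no other remaining equation mentions Y1. Substituting into the earlier bindings gives X1 := q(0,branch(5,5,0)), Y2 := q(5,branch(0,5,q(0,branch(5,5,0)))).
Delete trivial equation e = e.
Delete trivial equation 4 = 4.
Applying the MGU to either side gives q(branch(q(0,branch(5,5,0)),q(5,branch(0,5,q(0,branch(5,5,0)))),0),branch(0,e,4)).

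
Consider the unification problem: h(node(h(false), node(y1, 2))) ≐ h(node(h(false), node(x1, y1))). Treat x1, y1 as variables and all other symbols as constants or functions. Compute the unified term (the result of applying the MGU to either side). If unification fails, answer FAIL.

h(node(h(false), node(2, 2)))

Decompose h/1: node(h(false), node(y1, 2)) ≐ node(h(false), node(x1, y1)).
Decompose node/2: h(false) ≐ h(false),  node(y1, 2) ≐ node(x1, y1).
Delete trivial equation h(false) ≐ h(false).
Decompose node/2: y1 ≐ x1,  2 ≐ y1.
Bind y1 := x1; substituting into the remaining equation gives: 2 ≐ x1.
Bind x1 := 2. Substituting into the earlier binding gives y1 := 2.
Applying the MGU to either side gives h(node(h(false), node(2, 2))).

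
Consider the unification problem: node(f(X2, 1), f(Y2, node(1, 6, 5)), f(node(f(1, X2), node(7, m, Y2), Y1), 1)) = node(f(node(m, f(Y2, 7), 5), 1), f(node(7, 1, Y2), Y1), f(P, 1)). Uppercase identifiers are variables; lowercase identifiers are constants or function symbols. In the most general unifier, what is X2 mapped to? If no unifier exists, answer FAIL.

Decompose node/3: f(X2, 1) = f(node(m, f(Y2, 7), 5), 1),  f(Y2, node(1, 6, 5)) = f(node(7, 1, Y2), Y1),  f(node(f(1, X2), node(7, m, Y2), Y1), 1) = f(P, 1).
Decompose f/2: X2 = node(m, f(Y2, 7), 5),  1 = 1.
Bind X2 := node(m, f(Y2, 7), 5); substituting into the one remaining equation that mentions X2 gives: f(node(f(1, node(m, f(Y2, 7), 5)), node(7, m, Y2), Y1), 1) = f(P, 1).
Delete trivial equation 1 = 1.
Decompose f/2: Y2 = node(7, 1, Y2),  node(1, 6, 5) = Y1.
Occurs check fails: Y2 occurs in node(7, 1, Y2); the equation Y2 = node(7, 1, Y2) has no finite solution.

FAIL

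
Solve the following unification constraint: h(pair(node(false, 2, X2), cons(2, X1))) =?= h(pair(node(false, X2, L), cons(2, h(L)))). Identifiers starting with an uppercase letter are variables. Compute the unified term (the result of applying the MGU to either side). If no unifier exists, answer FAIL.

h(pair(node(false, 2, 2), cons(2, h(2))))

Decompose h/1: pair(node(false, 2, X2), cons(2, X1)) =?= pair(node(false, X2, L), cons(2, h(L))).
Decompose pair/2: node(false, 2, X2) =?= node(false, X2, L),  cons(2, X1) =?= cons(2, h(L)).
Decompose node/3: false =?= false,  2 =?= X2,  X2 =?= L.
Delete trivial equation false =?= false.
Bind X2 := 2; substituting into the one remaining equation that mentions X2 gives: 2 =?= L.
Bind L := 2; substituting into the remaining equation gives: cons(2, X1) =?= cons(2, h(2)).
Decompose cons/2: 2 =?= 2,  X1 =?= h(2).
Delete trivial equation 2 =?= 2.
Bind X1 := h(2).
Applying the MGU to either side gives h(pair(node(false, 2, 2), cons(2, h(2)))).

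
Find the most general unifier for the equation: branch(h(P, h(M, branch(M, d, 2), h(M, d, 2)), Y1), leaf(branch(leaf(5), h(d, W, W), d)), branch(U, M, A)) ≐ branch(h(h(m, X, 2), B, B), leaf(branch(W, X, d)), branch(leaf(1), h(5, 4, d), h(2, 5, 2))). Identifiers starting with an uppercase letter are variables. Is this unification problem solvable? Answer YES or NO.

YES

Decompose branch/3: h(P, h(M, branch(M, d, 2), h(M, d, 2)), Y1) ≐ h(h(m, X, 2), B, B),  leaf(branch(leaf(5), h(d, W, W), d)) ≐ leaf(branch(W, X, d)),  branch(U, M, A) ≐ branch(leaf(1), h(5, 4, d), h(2, 5, 2)).
Decompose h/3: P ≐ h(m, X, 2),  h(M, branch(M, d, 2), h(M, d, 2)) ≐ B,  Y1 ≐ B.
Bind P := h(m, X, 2); no other remaining equation mentions P.
Bind B := h(M, branch(M, d, 2), h(M, d, 2)); substituting into the one remaining equation that mentions B gives: Y1 ≐ h(M, branch(M, d, 2), h(M, d, 2)).
Bind Y1 := h(M, branch(M, d, 2), h(M, d, 2)); no other remaining equation mentions Y1.
Decompose leaf/1: branch(leaf(5), h(d, W, W), d) ≐ branch(W, X, d).
Decompose branch/3: leaf(5) ≐ W,  h(d, W, W) ≐ X,  d ≐ d.
Bind W := leaf(5); substituting into the one remaining equation that mentions W gives: h(d, leaf(5), leaf(5)) ≐ X.
Bind X := h(d, leaf(5), leaf(5)); no other remaining equation mentions X. Substituting into the earlier binding gives P := h(m, h(d, leaf(5), leaf(5)), 2).
Delete trivial equation d ≐ d.
Decompose branch/3: U ≐ leaf(1),  M ≐ h(5, 4, d),  A ≐ h(2, 5, 2).
Bind U := leaf(1); no other remaining equation mentions U.
Bind M := h(5, 4, d); no other remaining equation mentions M. Substituting into the earlier bindings gives B := h(h(5, 4, d), branch(h(5, 4, d), d, 2), h(h(5, 4, d), d, 2)), Y1 := h(h(5, 4, d), branch(h(5, 4, d), d, 2), h(h(5, 4, d), d, 2)).
Bind A := h(2, 5, 2).
No equations remain and no clash or occurs-check failure arose, so a unifier exists.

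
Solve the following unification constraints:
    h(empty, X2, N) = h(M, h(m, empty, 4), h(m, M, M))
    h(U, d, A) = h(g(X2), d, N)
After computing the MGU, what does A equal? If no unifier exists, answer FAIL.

Decompose h/3: empty = M,  X2 = h(m, empty, 4),  N = h(m, M, M).
Bind M := empty; substituting into the one remaining equation that mentions M gives: N = h(m, empty, empty).
Bind X2 := h(m, empty, 4); substituting into the one remaining equation that mentions X2 gives: h(U, d, A) = h(g(h(m, empty, 4)), d, N).
Bind N := h(m, empty, empty); substituting into the remaining equation gives: h(U, d, A) = h(g(h(m, empty, 4)), d, h(m, empty, empty)).
Decompose h/3: U = g(h(m, empty, 4)),  d = d,  A = h(m, empty, empty).
Bind U := g(h(m, empty, 4)); no other remaining equation mentions U.
Delete trivial equation d = d.
Bind A := h(m, empty, empty).
MGU = { M -> empty, X2 -> h(m, empty, 4), N -> h(m, empty, empty), U -> g(h(m, empty, 4)), A -> h(m, empty, empty) }, so A -> h(m, empty, empty).

h(m, empty, empty)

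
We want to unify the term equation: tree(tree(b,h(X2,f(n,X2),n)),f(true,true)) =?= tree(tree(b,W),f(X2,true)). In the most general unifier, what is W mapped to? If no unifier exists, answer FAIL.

Decompose tree/2: tree(b,h(X2,f(n,X2),n)) =?= tree(b,W),  f(true,true) =?= f(X2,true).
Decompose tree/2: b =?= b,  h(X2,f(n,X2),n) =?= W.
Delete trivial equation b =?= b.
Bind W := h(X2,f(n,X2),n); no other remaining equation mentions W.
Decompose f/2: true =?= X2,  true =?= true.
Bind X2 := true; no other remaining equation mentions X2. Substituting into the earlier binding gives W := h(true,f(n,true),n).
Delete trivial equation true =?= true.
MGU = { W ↦ h(true,f(n,true),n), X2 ↦ true }, so W ↦ h(true,f(n,true),n).

h(true,f(n,true),n)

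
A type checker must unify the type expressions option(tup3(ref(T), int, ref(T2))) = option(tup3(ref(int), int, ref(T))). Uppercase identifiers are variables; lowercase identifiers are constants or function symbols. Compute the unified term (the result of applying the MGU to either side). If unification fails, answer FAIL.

Decompose option/1: tup3(ref(T), int, ref(T2)) = tup3(ref(int), int, ref(T)).
Decompose tup3/3: ref(T) = ref(int),  int = int,  ref(T2) = ref(T).
Decompose ref/1: T = int.
Bind T := int; substituting into the one remaining equation that mentions T gives: ref(T2) = ref(int).
Delete trivial equation int = int.
Decompose ref/1: T2 = int.
Bind T2 := int.
Applying the MGU to either side gives option(tup3(ref(int), int, ref(int))).

option(tup3(ref(int), int, ref(int)))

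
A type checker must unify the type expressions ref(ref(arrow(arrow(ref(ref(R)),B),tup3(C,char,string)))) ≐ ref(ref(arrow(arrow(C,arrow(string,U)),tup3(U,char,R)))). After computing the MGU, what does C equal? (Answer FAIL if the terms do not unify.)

Decompose ref/1: ref(arrow(arrow(ref(ref(R)),B),tup3(C,char,string))) ≐ ref(arrow(arrow(C,arrow(string,U)),tup3(U,char,R))).
Decompose ref/1: arrow(arrow(ref(ref(R)),B),tup3(C,char,string)) ≐ arrow(arrow(C,arrow(string,U)),tup3(U,char,R)).
Decompose arrow/2: arrow(ref(ref(R)),B) ≐ arrow(C,arrow(string,U)),  tup3(C,char,string) ≐ tup3(U,char,R).
Decompose arrow/2: ref(ref(R)) ≐ C,  B ≐ arrow(string,U).
Bind C := ref(ref(R)); substituting into the one remaining equation that mentions C gives: tup3(ref(ref(R)),char,string) ≐ tup3(U,char,R).
Bind B := arrow(string,U); no other remaining equation mentions B.
Decompose tup3/3: ref(ref(R)) ≐ U,  char ≐ char,  string ≐ R.
Bind U := ref(ref(R)); no other remaining equation mentions U. Substituting into the earlier binding gives B := arrow(string,ref(ref(R))).
Delete trivial equation char ≐ char.
Bind R := string. Substituting into the earlier bindings gives C := ref(ref(string)), B := arrow(string,ref(ref(string))), U := ref(ref(string)).
MGU = { C -> ref(ref(string)), B -> arrow(string,ref(ref(string))), U -> ref(ref(string)), R -> string }, so C -> ref(ref(string)).

ref(ref(string))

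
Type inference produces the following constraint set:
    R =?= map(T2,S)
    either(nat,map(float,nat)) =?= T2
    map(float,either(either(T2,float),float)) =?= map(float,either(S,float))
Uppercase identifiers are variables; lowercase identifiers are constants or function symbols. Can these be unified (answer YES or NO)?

Bind R := map(T2,S); no other remaining equation mentions R.
Bind T2 := either(nat,map(float,nat)); substituting into the remaining equation gives: map(float,either(either(either(nat,map(float,nat)),float),float)) =?= map(float,either(S,float)). Substituting into the earlier binding gives R := map(either(nat,map(float,nat)),S).
Decompose map/2: float =?= float,  either(either(either(nat,map(float,nat)),float),float) =?= either(S,float).
Delete trivial equation float =?= float.
Decompose either/2: either(either(nat,map(float,nat)),float) =?= S,  float =?= float.
Bind S := either(either(nat,map(float,nat)),float); no other remaining equation mentions S. Substituting into the earlier binding gives R := map(either(nat,map(float,nat)),either(either(nat,map(float,nat)),float)).
Delete trivial equation float =?= float.
No equations remain and no clash or occurs-check failure arose, so a unifier exists.

YES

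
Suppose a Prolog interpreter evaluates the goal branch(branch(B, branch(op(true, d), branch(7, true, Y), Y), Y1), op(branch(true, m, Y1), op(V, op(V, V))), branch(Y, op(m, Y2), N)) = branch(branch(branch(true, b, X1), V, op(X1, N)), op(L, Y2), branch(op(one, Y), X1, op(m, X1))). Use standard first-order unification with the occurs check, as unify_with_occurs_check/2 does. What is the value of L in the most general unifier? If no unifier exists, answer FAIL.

Decompose branch/3: branch(B, branch(op(true, d), branch(7, true, Y), Y), Y1) = branch(branch(true, b, X1), V, op(X1, N)),  op(branch(true, m, Y1), op(V, op(V, V))) = op(L, Y2),  branch(Y, op(m, Y2), N) = branch(op(one, Y), X1, op(m, X1)).
Decompose branch/3: B = branch(true, b, X1),  branch(op(true, d), branch(7, true, Y), Y) = V,  Y1 = op(X1, N).
Bind B := branch(true, b, X1); no other remaining equation mentions B.
Bind V := branch(op(true, d), branch(7, true, Y), Y); substituting into the one remaining equation that mentions V gives: op(branch(true, m, Y1), op(branch(op(true, d), branch(7, true, Y), Y), op(branch(op(true, d), branch(7, true, Y), Y), branch(op(true, d), branch(7, true, Y), Y)))) = op(L, Y2).
Bind Y1 := op(X1, N); substituting into the one remaining equation that mentions Y1 gives: op(branch(true, m, op(X1, N)), op(branch(op(true, d), branch(7, true, Y), Y), op(branch(op(true, d), branch(7, true, Y), Y), branch(op(true, d), branch(7, true, Y), Y)))) = op(L, Y2).
Decompose op/2: branch(true, m, op(X1, N)) = L,  op(branch(op(true, d), branch(7, true, Y), Y), op(branch(op(true, d), branch(7, true, Y), Y), branch(op(true, d), branch(7, true, Y), Y))) = Y2.
Bind L := branch(true, m, op(X1, N)); no other remaining equation mentions L.
Bind Y2 := op(branch(op(true, d), branch(7, true, Y), Y), op(branch(op(true, d), branch(7, true, Y), Y), branch(op(true, d), branch(7, true, Y), Y))); substituting into the remaining equation gives: branch(Y, op(m, op(branch(op(true, d), branch(7, true, Y), Y), op(branch(op(true, d), branch(7, true, Y), Y), branch(op(true, d), branch(7, true, Y), Y)))), N) = branch(op(one, Y), X1, op(m, X1)).
Decompose branch/3: Y = op(one, Y),  op(m, op(branch(op(true, d), branch(7, true, Y), Y), op(branch(op(true, d), branch(7, true, Y), Y), branch(op(true, d), branch(7, true, Y), Y)))) = X1,  N = op(m, X1).
Occurs check fails: Y occurs in op(one, Y); the equation Y = op(one, Y) has no finite solution.

FAIL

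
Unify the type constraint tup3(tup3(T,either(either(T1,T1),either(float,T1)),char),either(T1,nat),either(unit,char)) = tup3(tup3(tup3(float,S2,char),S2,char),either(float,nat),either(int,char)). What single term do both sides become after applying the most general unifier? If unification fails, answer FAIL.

Decompose tup3/3: tup3(T,either(either(T1,T1),either(float,T1)),char) = tup3(tup3(float,S2,char),S2,char),  either(T1,nat) = either(float,nat),  either(unit,char) = either(int,char).
Decompose tup3/3: T = tup3(float,S2,char),  either(either(T1,T1),either(float,T1)) = S2,  char = char.
Bind T := tup3(float,S2,char); no other remaining equation mentions T.
Bind S2 := either(either(T1,T1),either(float,T1)); no other remaining equation mentions S2. Substituting into the earlier binding gives T := tup3(float,either(either(T1,T1),either(float,T1)),char).
Delete trivial equation char = char.
Decompose either/2: T1 = float,  nat = nat.
Bind T1 := float; no other remaining equation mentions T1. Substituting into the earlier bindings gives T := tup3(float,either(either(float,float),either(float,float)),char), S2 := either(either(float,float),either(float,float)).
Delete trivial equation nat = nat.
Decompose either/2: unit = int,  char = char.
Clash: constants unit and int differ; no unifier exists.

FAIL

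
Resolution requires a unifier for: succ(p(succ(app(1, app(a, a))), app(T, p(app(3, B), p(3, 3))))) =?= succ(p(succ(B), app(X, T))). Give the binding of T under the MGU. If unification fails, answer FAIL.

p(app(3, app(1, app(a, a))), p(3, 3))

Decompose succ/1: p(succ(app(1, app(a, a))), app(T, p(app(3, B), p(3, 3)))) =?= p(succ(B), app(X, T)).
Decompose p/2: succ(app(1, app(a, a))) =?= succ(B),  app(T, p(app(3, B), p(3, 3))) =?= app(X, T).
Decompose succ/1: app(1, app(a, a)) =?= B.
Bind B := app(1, app(a, a)); substituting into the remaining equation gives: app(T, p(app(3, app(1, app(a, a))), p(3, 3))) =?= app(X, T).
Decompose app/2: T =?= X,  p(app(3, app(1, app(a, a))), p(3, 3)) =?= T.
Bind T := X; substituting into the remaining equation gives: p(app(3, app(1, app(a, a))), p(3, 3)) =?= X.
Bind X := p(app(3, app(1, app(a, a))), p(3, 3)). Substituting into the earlier binding gives T := p(app(3, app(1, app(a, a))), p(3, 3)).
MGU = { B ↦ app(1, app(a, a)), T ↦ p(app(3, app(1, app(a, a))), p(3, 3)), X ↦ p(app(3, app(1, app(a, a))), p(3, 3)) }, so T ↦ p(app(3, app(1, app(a, a))), p(3, 3)).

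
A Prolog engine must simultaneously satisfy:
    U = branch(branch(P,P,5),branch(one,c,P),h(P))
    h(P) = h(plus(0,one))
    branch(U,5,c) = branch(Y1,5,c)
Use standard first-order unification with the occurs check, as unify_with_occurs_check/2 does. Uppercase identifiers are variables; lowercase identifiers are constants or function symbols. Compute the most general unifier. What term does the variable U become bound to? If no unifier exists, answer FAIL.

Bind U := branch(branch(P,P,5),branch(one,c,P),h(P)); substituting into the one remaining equation that mentions U gives: branch(branch(branch(P,P,5),branch(one,c,P),h(P)),5,c) = branch(Y1,5,c).
Decompose h/1: P = plus(0,one).
Bind P := plus(0,one); substituting into the remaining equation gives: branch(branch(branch(plus(0,one),plus(0,one),5),branch(one,c,plus(0,one)),h(plus(0,one))),5,c) = branch(Y1,5,c). Substituting into the earlier binding gives U := branch(branch(plus(0,one),plus(0,one),5),branch(one,c,plus(0,one)),h(plus(0,one))).
Decompose branch/3: branch(branch(plus(0,one),plus(0,one),5),branch(one,c,plus(0,one)),h(plus(0,one))) = Y1,  5 = 5,  c = c.
Bind Y1 := branch(branch(plus(0,one),plus(0,one),5),branch(one,c,plus(0,one)),h(plus(0,one))); no other remaining equation mentions Y1.
Delete trivial equation 5 = 5.
Delete trivial equation c = c.
MGU = { U ↦ branch(branch(plus(0,one),plus(0,one),5),branch(one,c,plus(0,one)),h(plus(0,one))), P ↦ plus(0,one), Y1 ↦ branch(branch(plus(0,one),plus(0,one),5),branch(one,c,plus(0,one)),h(plus(0,one))) }, so U ↦ branch(branch(plus(0,one),plus(0,one),5),branch(one,c,plus(0,one)),h(plus(0,one))).

branch(branch(plus(0,one),plus(0,one),5),branch(one,c,plus(0,one)),h(plus(0,one)))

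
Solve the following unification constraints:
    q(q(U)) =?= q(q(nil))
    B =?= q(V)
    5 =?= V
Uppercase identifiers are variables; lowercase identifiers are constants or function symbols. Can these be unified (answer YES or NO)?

Decompose q/1: q(U) =?= q(nil).
Decompose q/1: U =?= nil.
Bind U := nil; no other remaining equation mentions U.
Bind B := q(V); no other remaining equation mentions B.
Bind V := 5. Substituting into the earlier binding gives B := q(5).
No equations remain and no clash or occurs-check failure arose, so a unifier exists.

YES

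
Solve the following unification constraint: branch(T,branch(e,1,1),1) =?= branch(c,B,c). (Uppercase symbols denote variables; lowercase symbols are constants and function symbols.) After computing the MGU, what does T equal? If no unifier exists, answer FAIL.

Decompose branch/3: T =?= c,  branch(e,1,1) =?= B,  1 =?= c.
Bind T := c; no other remaining equation mentions T.
Bind B := branch(e,1,1); no other remaining equation mentions B.
Clash: constants 1 and c differ; no unifier exists.

FAIL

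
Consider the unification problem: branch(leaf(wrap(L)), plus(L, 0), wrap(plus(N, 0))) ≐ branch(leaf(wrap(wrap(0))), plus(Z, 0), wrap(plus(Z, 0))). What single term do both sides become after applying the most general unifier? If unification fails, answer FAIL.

branch(leaf(wrap(wrap(0))), plus(wrap(0), 0), wrap(plus(wrap(0), 0)))

Decompose branch/3: leaf(wrap(L)) ≐ leaf(wrap(wrap(0))),  plus(L, 0) ≐ plus(Z, 0),  wrap(plus(N, 0)) ≐ wrap(plus(Z, 0)).
Decompose leaf/1: wrap(L) ≐ wrap(wrap(0)).
Decompose wrap/1: L ≐ wrap(0).
Bind L := wrap(0); substituting into the one remaining equation that mentions L gives: plus(wrap(0), 0) ≐ plus(Z, 0).
Decompose plus/2: wrap(0) ≐ Z,  0 ≐ 0.
Bind Z := wrap(0); substituting into the one remaining equation that mentions Z gives: wrap(plus(N, 0)) ≐ wrap(plus(wrap(0), 0)).
Delete trivial equation 0 ≐ 0.
Decompose wrap/1: plus(N, 0) ≐ plus(wrap(0), 0).
Decompose plus/2: N ≐ wrap(0),  0 ≐ 0.
Bind N := wrap(0); no other remaining equation mentions N.
Delete trivial equation 0 ≐ 0.
Applying the MGU to either side gives branch(leaf(wrap(wrap(0))), plus(wrap(0), 0), wrap(plus(wrap(0), 0))).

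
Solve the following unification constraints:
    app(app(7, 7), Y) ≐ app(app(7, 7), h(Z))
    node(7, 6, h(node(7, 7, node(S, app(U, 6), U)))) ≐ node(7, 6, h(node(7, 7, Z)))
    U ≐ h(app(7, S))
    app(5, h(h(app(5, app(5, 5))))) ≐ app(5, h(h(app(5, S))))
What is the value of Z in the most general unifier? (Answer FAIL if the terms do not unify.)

Decompose app/2: app(7, 7) ≐ app(7, 7),  Y ≐ h(Z).
Delete trivial equation app(7, 7) ≐ app(7, 7).
Bind Y := h(Z); no other remaining equation mentions Y.
Decompose node/3: 7 ≐ 7,  6 ≐ 6,  h(node(7, 7, node(S, app(U, 6), U))) ≐ h(node(7, 7, Z)).
Delete trivial equation 7 ≐ 7.
Delete trivial equation 6 ≐ 6.
Decompose h/1: node(7, 7, node(S, app(U, 6), U)) ≐ node(7, 7, Z).
Decompose node/3: 7 ≐ 7,  7 ≐ 7,  node(S, app(U, 6), U) ≐ Z.
Delete trivial equation 7 ≐ 7.
Delete trivial equation 7 ≐ 7.
Bind Z := node(S, app(U, 6), U); no other remaining equation mentions Z. Substituting into the earlier binding gives Y := h(node(S, app(U, 6), U)).
Bind U := h(app(7, S)); no other remaining equation mentions U. Substituting into the earlier bindings gives Y := h(node(S, app(h(app(7, S)), 6), h(app(7, S)))), Z := node(S, app(h(app(7, S)), 6), h(app(7, S))).
Decompose app/2: 5 ≐ 5,  h(h(app(5, app(5, 5)))) ≐ h(h(app(5, S))).
Delete trivial equation 5 ≐ 5.
Decompose h/1: h(app(5, app(5, 5))) ≐ h(app(5, S)).
Decompose h/1: app(5, app(5, 5)) ≐ app(5, S).
Decompose app/2: 5 ≐ 5,  app(5, 5) ≐ S.
Delete trivial equation 5 ≐ 5.
Bind S := app(5, 5). Substituting into the earlier bindings gives Y := h(node(app(5, 5), app(h(app(7, app(5, 5))), 6), h(app(7, app(5, 5))))), Z := node(app(5, 5), app(h(app(7, app(5, 5))), 6), h(app(7, app(5, 5)))), U := h(app(7, app(5, 5))).
MGU = { Y -> h(node(app(5, 5), app(h(app(7, app(5, 5))), 6), h(app(7, app(5, 5))))), Z -> node(app(5, 5), app(h(app(7, app(5, 5))), 6), h(app(7, app(5, 5)))), U -> h(app(7, app(5, 5))), S -> app(5, 5) }, so Z -> node(app(5, 5), app(h(app(7, app(5, 5))), 6), h(app(7, app(5, 5)))).

node(app(5, 5), app(h(app(7, app(5, 5))), 6), h(app(7, app(5, 5))))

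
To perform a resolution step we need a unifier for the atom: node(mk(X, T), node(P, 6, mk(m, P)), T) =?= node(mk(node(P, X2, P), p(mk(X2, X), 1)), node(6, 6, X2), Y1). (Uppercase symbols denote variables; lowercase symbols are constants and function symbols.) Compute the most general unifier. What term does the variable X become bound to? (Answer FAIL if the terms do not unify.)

Decompose node/3: mk(X, T) =?= mk(node(P, X2, P), p(mk(X2, X), 1)),  node(P, 6, mk(m, P)) =?= node(6, 6, X2),  T =?= Y1.
Decompose mk/2: X =?= node(P, X2, P),  T =?= p(mk(X2, X), 1).
Bind X := node(P, X2, P); substituting into the one remaining equation that mentions X gives: T =?= p(mk(X2, node(P, X2, P)), 1).
Bind T := p(mk(X2, node(P, X2, P)), 1); substituting into the one remaining equation that mentions T gives: p(mk(X2, node(P, X2, P)), 1) =?= Y1.
Decompose node/3: P =?= 6,  6 =?= 6,  mk(m, P) =?= X2.
Bind P := 6; substituting into the 2 remaining equations that mention P gives: mk(m, 6) =?= X2,  p(mk(X2, node(6, X2, 6)), 1) =?= Y1. Substituting into the earlier bindings gives X := node(6, X2, 6), T := p(mk(X2, node(6, X2, 6)), 1).
Delete trivial equation 6 =?= 6.
Bind X2 := mk(m, 6); substituting into the remaining equation gives: p(mk(mk(m, 6), node(6, mk(m, 6), 6)), 1) =?= Y1. Substituting into the earlier bindings gives X := node(6, mk(m, 6), 6), T := p(mk(mk(m, 6), node(6, mk(m, 6), 6)), 1).
Bind Y1 := p(mk(mk(m, 6), node(6, mk(m, 6), 6)), 1).
MGU = { X ↦ node(6, mk(m, 6), 6), T ↦ p(mk(mk(m, 6), node(6, mk(m, 6), 6)), 1), P ↦ 6, X2 ↦ mk(m, 6), Y1 ↦ p(mk(mk(m, 6), node(6, mk(m, 6), 6)), 1) }, so X ↦ node(6, mk(m, 6), 6).

node(6, mk(m, 6), 6)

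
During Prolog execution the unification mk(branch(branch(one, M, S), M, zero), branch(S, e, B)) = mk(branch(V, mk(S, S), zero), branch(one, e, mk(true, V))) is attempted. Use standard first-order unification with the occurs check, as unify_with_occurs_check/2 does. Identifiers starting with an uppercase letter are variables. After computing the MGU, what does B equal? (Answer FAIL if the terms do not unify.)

mk(true, branch(one, mk(one, one), one))

Decompose mk/2: branch(branch(one, M, S), M, zero) = branch(V, mk(S, S), zero),  branch(S, e, B) = branch(one, e, mk(true, V)).
Decompose branch/3: branch(one, M, S) = V,  M = mk(S, S),  zero = zero.
Bind V := branch(one, M, S); substituting into the one remaining equation that mentions V gives: branch(S, e, B) = branch(one, e, mk(true, branch(one, M, S))).
Bind M := mk(S, S); substituting into the one remaining equation that mentions M gives: branch(S, e, B) = branch(one, e, mk(true, branch(one, mk(S, S), S))). Substituting into the earlier binding gives V := branch(one, mk(S, S), S).
Delete trivial equation zero = zero.
Decompose branch/3: S = one,  e = e,  B = mk(true, branch(one, mk(S, S), S)).
Bind S := one; substituting into the one remaining equation that mentions S gives: B = mk(true, branch(one, mk(one, one), one)). Substituting into the earlier bindings gives V := branch(one, mk(one, one), one), M := mk(one, one).
Delete trivial equation e = e.
Bind B := mk(true, branch(one, mk(one, one), one)).
MGU = { V = branch(one, mk(one, one), one), M = mk(one, one), S = one, B = mk(true, branch(one, mk(one, one), one)) }, so B = mk(true, branch(one, mk(one, one), one)).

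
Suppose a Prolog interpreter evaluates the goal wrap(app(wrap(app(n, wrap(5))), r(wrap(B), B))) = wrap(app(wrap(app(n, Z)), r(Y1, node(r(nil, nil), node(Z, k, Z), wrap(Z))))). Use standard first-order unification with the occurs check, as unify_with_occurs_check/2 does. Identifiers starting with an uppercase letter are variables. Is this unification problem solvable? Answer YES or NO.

Decompose wrap/1: app(wrap(app(n, wrap(5))), r(wrap(B), B)) = app(wrap(app(n, Z)), r(Y1, node(r(nil, nil), node(Z, k, Z), wrap(Z)))).
Decompose app/2: wrap(app(n, wrap(5))) = wrap(app(n, Z)),  r(wrap(B), B) = r(Y1, node(r(nil, nil), node(Z, k, Z), wrap(Z))).
Decompose wrap/1: app(n, wrap(5)) = app(n, Z).
Decompose app/2: n = n,  wrap(5) = Z.
Delete trivial equation n = n.
Bind Z := wrap(5); substituting into the remaining equation gives: r(wrap(B), B) = r(Y1, node(r(nil, nil), node(wrap(5), k, wrap(5)), wrap(wrap(5)))).
Decompose r/2: wrap(B) = Y1,  B = node(r(nil, nil), node(wrap(5), k, wrap(5)), wrap(wrap(5))).
Bind Y1 := wrap(B); no other remaining equation mentions Y1.
Bind B := node(r(nil, nil), node(wrap(5), k, wrap(5)), wrap(wrap(5))). Substituting into the earlier binding gives Y1 := wrap(node(r(nil, nil), node(wrap(5), k, wrap(5)), wrap(wrap(5)))).
No equations remain and no clash or occurs-check failure arose, so a unifier exists.

YES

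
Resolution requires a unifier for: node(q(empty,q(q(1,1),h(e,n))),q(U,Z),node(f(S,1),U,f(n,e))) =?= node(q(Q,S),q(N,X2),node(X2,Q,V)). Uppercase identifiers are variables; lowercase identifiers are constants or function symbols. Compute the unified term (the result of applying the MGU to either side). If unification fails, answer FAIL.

Decompose node/3: q(empty,q(q(1,1),h(e,n))) =?= q(Q,S),  q(U,Z) =?= q(N,X2),  node(f(S,1),U,f(n,e)) =?= node(X2,Q,V).
Decompose q/2: empty =?= Q,  q(q(1,1),h(e,n)) =?= S.
Bind Q := empty; substituting into the one remaining equation that mentions Q gives: node(f(S,1),U,f(n,e)) =?= node(X2,empty,V).
Bind S := q(q(1,1),h(e,n)); substituting into the one remaining equation that mentions S gives: node(f(q(q(1,1),h(e,n)),1),U,f(n,e)) =?= node(X2,empty,V).
Decompose q/2: U =?= N,  Z =?= X2.
Bind U := N; substituting into the one remaining equation that mentions U gives: node(f(q(q(1,1),h(e,n)),1),N,f(n,e)) =?= node(X2,empty,V).
Bind Z := X2; no other remaining equation mentions Z.
Decompose node/3: f(q(q(1,1),h(e,n)),1) =?= X2,  N =?= empty,  f(n,e) =?= V.
Bind X2 := f(q(q(1,1),h(e,n)),1); no other remaining equation mentions X2. Substituting into the earlier binding gives Z := f(q(q(1,1),h(e,n)),1).
Bind N := empty; no other remaining equation mentions N. Substituting into the earlier binding gives U := empty.
Bind V := f(n,e).
Applying the MGU to either side gives node(q(empty,q(q(1,1),h(e,n))),q(empty,f(q(q(1,1),h(e,n)),1)),node(f(q(q(1,1),h(e,n)),1),empty,f(n,e))).

node(q(empty,q(q(1,1),h(e,n))),q(empty,f(q(q(1,1),h(e,n)),1)),node(f(q(q(1,1),h(e,n)),1),empty,f(n,e)))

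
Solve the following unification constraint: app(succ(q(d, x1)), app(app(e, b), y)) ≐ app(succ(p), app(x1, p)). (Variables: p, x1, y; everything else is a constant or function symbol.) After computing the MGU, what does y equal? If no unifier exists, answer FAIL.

q(d, app(e, b))

Decompose app/2: succ(q(d, x1)) ≐ succ(p),  app(app(e, b), y) ≐ app(x1, p).
Decompose succ/1: q(d, x1) ≐ p.
Bind p := q(d, x1); substituting into the remaining equation gives: app(app(e, b), y) ≐ app(x1, q(d, x1)).
Decompose app/2: app(e, b) ≐ x1,  y ≐ q(d, x1).
Bind x1 := app(e, b); substituting into the remaining equation gives: y ≐ q(d, app(e, b)). Substituting into the earlier binding gives p := q(d, app(e, b)).
Bind y := q(d, app(e, b)).
MGU = { p ↦ q(d, app(e, b)), x1 ↦ app(e, b), y ↦ q(d, app(e, b)) }, so y ↦ q(d, app(e, b)).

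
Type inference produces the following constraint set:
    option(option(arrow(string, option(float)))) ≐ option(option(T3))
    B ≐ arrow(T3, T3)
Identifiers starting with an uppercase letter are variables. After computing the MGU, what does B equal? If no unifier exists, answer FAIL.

arrow(arrow(string, option(float)), arrow(string, option(float)))

Decompose option/1: option(arrow(string, option(float))) ≐ option(T3).
Decompose option/1: arrow(string, option(float)) ≐ T3.
Bind T3 := arrow(string, option(float)); substituting into the remaining equation gives: B ≐ arrow(arrow(string, option(float)), arrow(string, option(float))).
Bind B := arrow(arrow(string, option(float)), arrow(string, option(float))).
MGU = { T3 := arrow(string, option(float)), B := arrow(arrow(string, option(float)), arrow(string, option(float))) }, so B := arrow(arrow(string, option(float)), arrow(string, option(float))).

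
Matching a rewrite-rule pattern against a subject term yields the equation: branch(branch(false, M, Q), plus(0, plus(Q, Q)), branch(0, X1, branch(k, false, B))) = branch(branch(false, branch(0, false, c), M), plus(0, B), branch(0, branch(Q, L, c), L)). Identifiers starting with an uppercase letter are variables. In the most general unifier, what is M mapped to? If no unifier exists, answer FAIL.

branch(0, false, c)

Decompose branch/3: branch(false, M, Q) = branch(false, branch(0, false, c), M),  plus(0, plus(Q, Q)) = plus(0, B),  branch(0, X1, branch(k, false, B)) = branch(0, branch(Q, L, c), L).
Decompose branch/3: false = false,  M = branch(0, false, c),  Q = M.
Delete trivial equation false = false.
Bind M := branch(0, false, c); substituting into the one remaining equation that mentions M gives: Q = branch(0, false, c).
Bind Q := branch(0, false, c); substituting into the remaining equations gives: plus(0, plus(branch(0, false, c), branch(0, false, c))) = plus(0, B),  branch(0, X1, branch(k, false, B)) = branch(0, branch(branch(0, false, c), L, c), L).
Decompose plus/2: 0 = 0,  plus(branch(0, false, c), branch(0, false, c)) = B.
Delete trivial equation 0 = 0.
Bind B := plus(branch(0, false, c), branch(0, false, c)); substituting into the remaining equation gives: branch(0, X1, branch(k, false, plus(branch(0, false, c), branch(0, false, c)))) = branch(0, branch(branch(0, false, c), L, c), L).
Decompose branch/3: 0 = 0,  X1 = branch(branch(0, false, c), L, c),  branch(k, false, plus(branch(0, false, c), branch(0, false, c))) = L.
Delete trivial equation 0 = 0.
Bind X1 := branch(branch(0, false, c), L, c); no other remaining equation mentions X1.
Bind L := branch(k, false, plus(branch(0, false, c), branch(0, false, c))). Substituting into the earlier binding gives X1 := branch(branch(0, false, c), branch(k, false, plus(branch(0, false, c), branch(0, false, c))), c).
MGU = { M ↦ branch(0, false, c), Q ↦ branch(0, false, c), B ↦ plus(branch(0, false, c), branch(0, false, c)), X1 ↦ branch(branch(0, false, c), branch(k, false, plus(branch(0, false, c), branch(0, false, c))), c), L ↦ branch(k, false, plus(branch(0, false, c), branch(0, false, c))) }, so M ↦ branch(0, false, c).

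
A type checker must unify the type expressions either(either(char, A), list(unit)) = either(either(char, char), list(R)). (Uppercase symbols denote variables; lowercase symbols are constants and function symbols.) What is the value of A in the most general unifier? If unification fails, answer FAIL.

char

Decompose either/2: either(char, A) = either(char, char),  list(unit) = list(R).
Decompose either/2: char = char,  A = char.
Delete trivial equation char = char.
Bind A := char; no other remaining equation mentions A.
Decompose list/1: unit = R.
Bind R := unit.
MGU = { A ↦ char, R ↦ unit }, so A ↦ char.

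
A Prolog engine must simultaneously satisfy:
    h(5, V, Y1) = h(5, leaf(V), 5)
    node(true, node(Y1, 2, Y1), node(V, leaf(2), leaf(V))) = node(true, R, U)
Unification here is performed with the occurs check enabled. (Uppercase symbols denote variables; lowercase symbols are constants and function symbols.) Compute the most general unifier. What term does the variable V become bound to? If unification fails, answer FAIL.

Decompose h/3: 5 = 5,  V = leaf(V),  Y1 = 5.
Delete trivial equation 5 = 5.
Occurs check fails: V occurs in leaf(V); the equation V = leaf(V) has no finite solution.

FAIL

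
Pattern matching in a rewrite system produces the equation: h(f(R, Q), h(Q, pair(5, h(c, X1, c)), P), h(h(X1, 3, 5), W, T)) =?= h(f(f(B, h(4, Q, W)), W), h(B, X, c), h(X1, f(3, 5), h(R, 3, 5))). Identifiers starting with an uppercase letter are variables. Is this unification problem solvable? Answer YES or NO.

NO

Decompose h/3: f(R, Q) =?= f(f(B, h(4, Q, W)), W),  h(Q, pair(5, h(c, X1, c)), P) =?= h(B, X, c),  h(h(X1, 3, 5), W, T) =?= h(X1, f(3, 5), h(R, 3, 5)).
Decompose f/2: R =?= f(B, h(4, Q, W)),  Q =?= W.
Bind R := f(B, h(4, Q, W)); substituting into the one remaining equation that mentions R gives: h(h(X1, 3, 5), W, T) =?= h(X1, f(3, 5), h(f(B, h(4, Q, W)), 3, 5)).
Bind Q := W; substituting into the remaining equations gives: h(W, pair(5, h(c, X1, c)), P) =?= h(B, X, c),  h(h(X1, 3, 5), W, T) =?= h(X1, f(3, 5), h(f(B, h(4, W, W)), 3, 5)). Substituting into the earlier binding gives R := f(B, h(4, W, W)).
Decompose h/3: W =?= B,  pair(5, h(c, X1, c)) =?= X,  P =?= c.
Bind W := B; substituting into the one remaining equation that mentions W gives: h(h(X1, 3, 5), B, T) =?= h(X1, f(3, 5), h(f(B, h(4, B, B)), 3, 5)). Substituting into the earlier bindings gives R := f(B, h(4, B, B)), Q := B.
Bind X := pair(5, h(c, X1, c)); no other remaining equation mentions X.
Bind P := c; no other remaining equation mentions P.
Decompose h/3: h(X1, 3, 5) =?= X1,  B =?= f(3, 5),  T =?= h(f(B, h(4, B, B)), 3, 5).
Occurs check fails: X1 occurs in h(X1, 3, 5); the equation X1 =?= h(X1, 3, 5) has no finite solution.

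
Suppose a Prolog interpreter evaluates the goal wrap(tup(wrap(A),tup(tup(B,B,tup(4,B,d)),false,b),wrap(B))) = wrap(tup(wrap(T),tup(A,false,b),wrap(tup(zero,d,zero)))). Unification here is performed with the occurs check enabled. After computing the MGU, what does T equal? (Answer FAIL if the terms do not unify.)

Decompose wrap/1: tup(wrap(A),tup(tup(B,B,tup(4,B,d)),false,b),wrap(B)) = tup(wrap(T),tup(A,false,b),wrap(tup(zero,d,zero))).
Decompose tup/3: wrap(A) = wrap(T),  tup(tup(B,B,tup(4,B,d)),false,b) = tup(A,false,b),  wrap(B) = wrap(tup(zero,d,zero)).
Decompose wrap/1: A = T.
Bind A := T; substituting into the one remaining equation that mentions A gives: tup(tup(B,B,tup(4,B,d)),false,b) = tup(T,false,b).
Decompose tup/3: tup(B,B,tup(4,B,d)) = T,  false = false,  b = b.
Bind T := tup(B,B,tup(4,B,d)); no other remaining equation mentions T. Substituting into the earlier binding gives A := tup(B,B,tup(4,B,d)).
Delete trivial equation false = false.
Delete trivial equation b = b.
Decompose wrap/1: B = tup(zero,d,zero).
Bind B := tup(zero,d,zero). Substituting into the earlier bindings gives A := tup(tup(zero,d,zero),tup(zero,d,zero),tup(4,tup(zero,d,zero),d)), T := tup(tup(zero,d,zero),tup(zero,d,zero),tup(4,tup(zero,d,zero),d)).
MGU = { A ↦ tup(tup(zero,d,zero),tup(zero,d,zero),tup(4,tup(zero,d,zero),d)), T ↦ tup(tup(zero,d,zero),tup(zero,d,zero),tup(4,tup(zero,d,zero),d)), B ↦ tup(zero,d,zero) }, so T ↦ tup(tup(zero,d,zero),tup(zero,d,zero),tup(4,tup(zero,d,zero),d)).

tup(tup(zero,d,zero),tup(zero,d,zero),tup(4,tup(zero,d,zero),d))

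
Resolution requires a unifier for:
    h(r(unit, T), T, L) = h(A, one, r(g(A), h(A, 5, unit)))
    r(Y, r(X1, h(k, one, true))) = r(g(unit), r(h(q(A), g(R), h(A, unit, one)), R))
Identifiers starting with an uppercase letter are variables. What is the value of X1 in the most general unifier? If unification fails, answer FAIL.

Decompose h/3: r(unit, T) = A,  T = one,  L = r(g(A), h(A, 5, unit)).
Bind A := r(unit, T); substituting into the 2 remaining equations that mention A gives: L = r(g(r(unit, T)), h(r(unit, T), 5, unit)),  r(Y, r(X1, h(k, one, true))) = r(g(unit), r(h(q(r(unit, T)), g(R), h(r(unit, T), unit, one)), R)).
Bind T := one; substituting into the remaining equations gives: L = r(g(r(unit, one)), h(r(unit, one), 5, unit)),  r(Y, r(X1, h(k, one, true))) = r(g(unit), r(h(q(r(unit, one)), g(R), h(r(unit, one), unit, one)), R)). Substituting into the earlier binding gives A := r(unit, one).
Bind L := r(g(r(unit, one)), h(r(unit, one), 5, unit)); no other remaining equation mentions L.
Decompose r/2: Y = g(unit),  r(X1, h(k, one, true)) = r(h(q(r(unit, one)), g(R), h(r(unit, one), unit, one)), R).
Bind Y := g(unit); no other remaining equation mentions Y.
Decompose r/2: X1 = h(q(r(unit, one)), g(R), h(r(unit, one), unit, one)),  h(k, one, true) = R.
Bind X1 := h(q(r(unit, one)), g(R), h(r(unit, one), unit, one)); no other remaining equation mentions X1.
Bind R := h(k, one, true). Substituting into the earlier binding gives X1 := h(q(r(unit, one)), g(h(k, one, true)), h(r(unit, one), unit, one)).
MGU = { A := r(unit, one), T := one, L := r(g(r(unit, one)), h(r(unit, one), 5, unit)), Y := g(unit), X1 := h(q(r(unit, one)), g(h(k, one, true)), h(r(unit, one), unit, one)), R := h(k, one, true) }, so X1 := h(q(r(unit, one)), g(h(k, one, true)), h(r(unit, one), unit, one)).

h(q(r(unit, one)), g(h(k, one, true)), h(r(unit, one), unit, one))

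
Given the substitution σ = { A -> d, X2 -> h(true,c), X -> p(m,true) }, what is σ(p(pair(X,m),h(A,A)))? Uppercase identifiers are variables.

Replace each occurrence of A with d.
Replace each occurrence of X with p(m,true).
Result: p(pair(p(m,true),m),h(d,d)).

p(pair(p(m,true),m),h(d,d))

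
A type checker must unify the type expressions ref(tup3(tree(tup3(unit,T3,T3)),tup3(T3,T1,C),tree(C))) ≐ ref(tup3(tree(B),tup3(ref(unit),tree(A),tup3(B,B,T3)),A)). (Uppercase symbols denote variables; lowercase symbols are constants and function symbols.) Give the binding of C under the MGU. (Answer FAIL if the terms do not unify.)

Decompose ref/1: tup3(tree(tup3(unit,T3,T3)),tup3(T3,T1,C),tree(C)) ≐ tup3(tree(B),tup3(ref(unit),tree(A),tup3(B,B,T3)),A).
Decompose tup3/3: tree(tup3(unit,T3,T3)) ≐ tree(B),  tup3(T3,T1,C) ≐ tup3(ref(unit),tree(A),tup3(B,B,T3)),  tree(C) ≐ A.
Decompose tree/1: tup3(unit,T3,T3) ≐ B.
Bind B := tup3(unit,T3,T3); substituting into the one remaining equation that mentions B gives: tup3(T3,T1,C) ≐ tup3(ref(unit),tree(A),tup3(tup3(unit,T3,T3),tup3(unit,T3,T3),T3)).
Decompose tup3/3: T3 ≐ ref(unit),  T1 ≐ tree(A),  C ≐ tup3(tup3(unit,T3,T3),tup3(unit,T3,T3),T3).
Bind T3 := ref(unit); substituting into the one remaining equation that mentions T3 gives: C ≐ tup3(tup3(unit,ref(unit),ref(unit)),tup3(unit,ref(unit),ref(unit)),ref(unit)). Substituting into the earlier binding gives B := tup3(unit,ref(unit),ref(unit)).
Bind T1 := tree(A); no other remaining equation mentions T1.
Bind C := tup3(tup3(unit,ref(unit),ref(unit)),tup3(unit,ref(unit),ref(unit)),ref(unit)); substituting into the remaining equation gives: tree(tup3(tup3(unit,ref(unit),ref(unit)),tup3(unit,ref(unit),ref(unit)),ref(unit))) ≐ A.
Bind A := tree(tup3(tup3(unit,ref(unit),ref(unit)),tup3(unit,ref(unit),ref(unit)),ref(unit))). Substituting into the earlier binding gives T1 := tree(tree(tup3(tup3(unit,ref(unit),ref(unit)),tup3(unit,ref(unit),ref(unit)),ref(unit)))).
MGU = { B := tup3(unit,ref(unit),ref(unit)), T3 := ref(unit), T1 := tree(tree(tup3(tup3(unit,ref(unit),ref(unit)),tup3(unit,ref(unit),ref(unit)),ref(unit)))), C := tup3(tup3(unit,ref(unit),ref(unit)),tup3(unit,ref(unit),ref(unit)),ref(unit)), A := tree(tup3(tup3(unit,ref(unit),ref(unit)),tup3(unit,ref(unit),ref(unit)),ref(unit))) }, so C := tup3(tup3(unit,ref(unit),ref(unit)),tup3(unit,ref(unit),ref(unit)),ref(unit)).

tup3(tup3(unit,ref(unit),ref(unit)),tup3(unit,ref(unit),ref(unit)),ref(unit))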